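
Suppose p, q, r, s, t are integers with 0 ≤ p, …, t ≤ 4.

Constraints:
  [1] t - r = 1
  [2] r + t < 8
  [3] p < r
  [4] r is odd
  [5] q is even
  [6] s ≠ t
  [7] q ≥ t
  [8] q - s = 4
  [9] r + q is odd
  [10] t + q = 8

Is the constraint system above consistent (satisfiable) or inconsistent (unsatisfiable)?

Satisfiable

One satisfying assignment is p = 1, q = 4, r = 3, s = 0, t = 4.
For the less obvious constraints — constraint 1: t - r = 1; constraint 2: r + t = 7 — and the others hold by inspection.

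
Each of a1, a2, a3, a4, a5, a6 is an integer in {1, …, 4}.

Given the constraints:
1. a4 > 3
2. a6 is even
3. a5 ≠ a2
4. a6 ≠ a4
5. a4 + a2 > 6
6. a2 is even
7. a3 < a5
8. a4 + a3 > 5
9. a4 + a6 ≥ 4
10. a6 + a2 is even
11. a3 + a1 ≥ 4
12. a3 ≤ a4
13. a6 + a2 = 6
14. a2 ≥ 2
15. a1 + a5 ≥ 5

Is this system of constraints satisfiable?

Take a1 = 4, a2 = 4, a3 = 2, a4 = 4, a5 = 3, a6 = 2. Then constraint 5: a4 + a2 = 8; constraint 8: a4 + a3 = 6; constraint 9: a4 + a6 = 6, and every other listed constraint is also met.

Satisfiable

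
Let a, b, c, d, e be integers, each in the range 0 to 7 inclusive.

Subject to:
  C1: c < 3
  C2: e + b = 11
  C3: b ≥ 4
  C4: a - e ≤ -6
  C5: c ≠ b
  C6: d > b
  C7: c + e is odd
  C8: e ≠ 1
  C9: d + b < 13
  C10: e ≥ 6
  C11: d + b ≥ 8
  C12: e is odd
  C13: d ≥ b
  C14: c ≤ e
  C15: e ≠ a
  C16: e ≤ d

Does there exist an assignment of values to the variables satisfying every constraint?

Setting (a, b, c, d, e) = (1, 4, 2, 7, 7) satisfies everything: constraint 2: e + b = 11; constraint 4: a - e = -6; constraint 9: d + b = 11, and the others follow.

Satisfiable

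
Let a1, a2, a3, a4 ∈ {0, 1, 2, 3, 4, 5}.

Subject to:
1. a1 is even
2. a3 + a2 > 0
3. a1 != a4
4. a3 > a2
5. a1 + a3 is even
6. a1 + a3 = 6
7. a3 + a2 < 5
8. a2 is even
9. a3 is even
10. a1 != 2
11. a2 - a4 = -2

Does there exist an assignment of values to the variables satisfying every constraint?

The assignment a1 = 4, a2 = 0, a3 = 2, a4 = 2 works:
  constraint 2 holds since a3 + a2 = 2.
  constraint 6 holds since a1 + a3 = 6.
  constraint 7 holds since a3 + a2 = 2.
The rest check out directly.

Satisfiable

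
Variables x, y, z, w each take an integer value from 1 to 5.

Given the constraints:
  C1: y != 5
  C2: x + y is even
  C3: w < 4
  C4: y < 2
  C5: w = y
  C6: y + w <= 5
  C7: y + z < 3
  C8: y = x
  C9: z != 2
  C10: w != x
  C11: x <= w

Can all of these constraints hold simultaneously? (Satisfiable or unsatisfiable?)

From constraints 5 and 8, w = y = x, so w = x. But constraint 10 says w ≠ x. Contradiction.

Unsatisfiable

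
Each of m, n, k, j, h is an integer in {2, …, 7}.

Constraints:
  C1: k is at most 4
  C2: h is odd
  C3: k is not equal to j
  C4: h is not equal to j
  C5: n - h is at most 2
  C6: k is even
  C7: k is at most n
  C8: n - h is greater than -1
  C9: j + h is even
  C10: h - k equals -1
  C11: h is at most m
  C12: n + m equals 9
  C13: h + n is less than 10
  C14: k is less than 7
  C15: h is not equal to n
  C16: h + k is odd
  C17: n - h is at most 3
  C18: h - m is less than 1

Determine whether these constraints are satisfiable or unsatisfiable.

Try m = 5, n = 4, k = 4, j = 7, h = 3.
Check constraint 5: n - h = 1; constraint 8: n - h = 1; constraint 10: h - k = -1. The remaining constraints are straightforward to verify.

Satisfiable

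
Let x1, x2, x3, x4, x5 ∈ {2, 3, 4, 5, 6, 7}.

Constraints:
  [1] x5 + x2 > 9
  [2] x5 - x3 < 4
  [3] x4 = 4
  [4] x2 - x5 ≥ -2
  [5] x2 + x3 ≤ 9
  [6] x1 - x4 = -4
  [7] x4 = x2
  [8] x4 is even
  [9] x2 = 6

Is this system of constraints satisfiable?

Unsatisfiable

Constraint 3 fixes x4 = 4 and constraint 9 fixes x2 = 6, but constraint 7 requires x4 = x2. Since 4 ≠ 6, contradiction.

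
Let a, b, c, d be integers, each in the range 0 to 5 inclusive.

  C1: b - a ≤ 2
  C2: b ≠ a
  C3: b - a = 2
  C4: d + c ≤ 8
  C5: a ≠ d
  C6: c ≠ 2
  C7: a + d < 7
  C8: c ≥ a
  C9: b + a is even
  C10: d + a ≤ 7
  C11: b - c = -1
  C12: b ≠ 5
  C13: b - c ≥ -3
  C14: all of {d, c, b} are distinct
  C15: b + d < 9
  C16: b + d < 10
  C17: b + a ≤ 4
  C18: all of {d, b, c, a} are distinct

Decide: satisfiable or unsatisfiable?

One satisfying assignment is a = 0, b = 2, c = 3, d = 5.
For the less obvious constraints — constraint 1: b - a = 2; constraint 3: b - a = 2; constraint 4: d + c = 8 — and the others hold by inspection.

Satisfiable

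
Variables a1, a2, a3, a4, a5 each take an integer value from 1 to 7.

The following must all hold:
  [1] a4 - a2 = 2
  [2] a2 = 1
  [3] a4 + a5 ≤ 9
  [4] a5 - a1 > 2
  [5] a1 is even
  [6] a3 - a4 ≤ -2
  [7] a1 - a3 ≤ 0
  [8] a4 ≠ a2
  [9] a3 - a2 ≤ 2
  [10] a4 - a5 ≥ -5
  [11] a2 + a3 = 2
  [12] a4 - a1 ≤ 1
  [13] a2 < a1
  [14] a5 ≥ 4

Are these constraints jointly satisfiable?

Unsatisfiable

Constraints 6, 7, and 12 give a3 − a1 ≥ 0, a1 − a4 ≥ -1, a4 − a3 ≥ 2.
Adding all 3 inequalities: the left sides telescope to 0, and the right sides sum to 0 + (-1) + 2 = 1. So 0 ≥ 1, which is false.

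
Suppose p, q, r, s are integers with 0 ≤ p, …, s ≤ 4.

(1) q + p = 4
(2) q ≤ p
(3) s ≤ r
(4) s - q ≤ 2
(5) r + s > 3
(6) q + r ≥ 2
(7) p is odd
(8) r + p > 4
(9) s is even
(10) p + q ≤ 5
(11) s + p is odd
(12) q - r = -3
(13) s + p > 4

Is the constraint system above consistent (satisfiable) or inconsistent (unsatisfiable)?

Satisfiable

The assignment p = 3, q = 1, r = 4, s = 2 works:
  constraint 1 holds since q + p = 4.
  constraint 4 holds since s - q = 1.
The rest check out directly.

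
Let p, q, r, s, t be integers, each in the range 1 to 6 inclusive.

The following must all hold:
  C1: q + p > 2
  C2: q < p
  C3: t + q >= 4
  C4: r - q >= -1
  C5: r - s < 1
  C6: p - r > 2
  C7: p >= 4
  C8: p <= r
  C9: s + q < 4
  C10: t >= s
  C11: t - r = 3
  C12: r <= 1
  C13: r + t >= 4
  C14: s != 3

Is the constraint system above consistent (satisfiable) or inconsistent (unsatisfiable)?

From constraints 7 and 8: r ≥ p and p ≥ 4, so r ≥ 4. From constraint 12: r ≤ 1. But 1 < 4, so no value of r works.

Unsatisfiable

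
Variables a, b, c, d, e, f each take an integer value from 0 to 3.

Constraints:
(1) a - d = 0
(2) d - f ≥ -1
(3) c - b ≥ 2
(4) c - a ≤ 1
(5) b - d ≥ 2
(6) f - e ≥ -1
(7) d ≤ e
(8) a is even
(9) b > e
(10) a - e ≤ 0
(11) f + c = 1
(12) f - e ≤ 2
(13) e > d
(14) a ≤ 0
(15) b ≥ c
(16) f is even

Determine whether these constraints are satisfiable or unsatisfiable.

Constraints 2, 3, 4, 5, 6, and 10 give d − f ≥ -1, f − e ≥ -1, e − a ≥ 0, a − c ≥ -1, c − b ≥ 2, b − d ≥ 2.
Adding all 6 inequalities: the left sides telescope to 0, and the right sides sum to (-1) + (-1) + 0 + (-1) + 2 + 2 = 1. So 0 ≥ 1, which is false.

Unsatisfiable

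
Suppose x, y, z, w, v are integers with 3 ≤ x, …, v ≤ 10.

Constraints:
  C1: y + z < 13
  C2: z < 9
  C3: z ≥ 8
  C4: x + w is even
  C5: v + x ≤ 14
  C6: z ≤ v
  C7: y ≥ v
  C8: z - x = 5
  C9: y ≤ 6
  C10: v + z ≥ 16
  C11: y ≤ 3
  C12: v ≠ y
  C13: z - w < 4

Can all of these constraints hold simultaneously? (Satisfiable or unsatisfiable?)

Unsatisfiable

From constraints 3 and 6: v ≥ z and z ≥ 8, so v ≥ 8. From constraints 7 and 9: v ≤ y and y ≤ 6, so v ≤ 6. But 6 < 8, so no value of v works.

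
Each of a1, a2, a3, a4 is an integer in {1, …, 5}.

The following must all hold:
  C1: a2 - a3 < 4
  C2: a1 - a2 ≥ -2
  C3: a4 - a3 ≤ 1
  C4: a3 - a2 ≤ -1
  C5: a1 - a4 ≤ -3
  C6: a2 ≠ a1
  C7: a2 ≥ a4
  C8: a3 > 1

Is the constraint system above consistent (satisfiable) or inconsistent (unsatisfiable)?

Unsatisfiable

Constraints 2, 3, 4, and 5 give a4 − a1 ≥ 3, a1 − a2 ≥ -2, a2 − a3 ≥ 1, a3 − a4 ≥ -1.
Adding all 4 inequalities: the left sides telescope to 0, and the right sides sum to 3 + (-2) + 1 + (-1) = 1. So 0 ≥ 1, which is false.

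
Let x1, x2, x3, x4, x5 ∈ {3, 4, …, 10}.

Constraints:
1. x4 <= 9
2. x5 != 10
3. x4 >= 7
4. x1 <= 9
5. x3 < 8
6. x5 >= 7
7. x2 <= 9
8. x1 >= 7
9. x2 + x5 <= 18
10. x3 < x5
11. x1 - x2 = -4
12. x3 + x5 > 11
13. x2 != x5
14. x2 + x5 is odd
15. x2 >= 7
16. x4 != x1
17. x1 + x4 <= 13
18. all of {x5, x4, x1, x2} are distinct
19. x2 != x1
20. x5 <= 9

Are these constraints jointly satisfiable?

Unsatisfiable

Constraints 1, 3, 4, 6, 7, 8, 15, and 20 confine each of x5, x4, x1, x2 to the 3 values {7, …, 9}.
Constraint 18 requires all 4 of them to be distinct, but only 3 values are available — impossible by the pigeonhole principle.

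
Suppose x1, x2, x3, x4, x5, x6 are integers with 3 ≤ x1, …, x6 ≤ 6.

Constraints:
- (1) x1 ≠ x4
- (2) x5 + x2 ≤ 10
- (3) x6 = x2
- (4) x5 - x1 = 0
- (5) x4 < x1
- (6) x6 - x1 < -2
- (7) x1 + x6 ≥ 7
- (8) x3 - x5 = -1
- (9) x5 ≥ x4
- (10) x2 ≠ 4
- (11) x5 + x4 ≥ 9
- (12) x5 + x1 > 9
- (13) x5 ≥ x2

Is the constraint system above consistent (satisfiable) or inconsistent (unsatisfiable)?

Satisfiable

One satisfying assignment is x1 = 6, x2 = 3, x3 = 5, x4 = 4, x5 = 6, x6 = 3.
For the less obvious constraints — constraint 2: x5 + x2 = 9; constraint 4: x5 - x1 = 0 — and the others hold by inspection.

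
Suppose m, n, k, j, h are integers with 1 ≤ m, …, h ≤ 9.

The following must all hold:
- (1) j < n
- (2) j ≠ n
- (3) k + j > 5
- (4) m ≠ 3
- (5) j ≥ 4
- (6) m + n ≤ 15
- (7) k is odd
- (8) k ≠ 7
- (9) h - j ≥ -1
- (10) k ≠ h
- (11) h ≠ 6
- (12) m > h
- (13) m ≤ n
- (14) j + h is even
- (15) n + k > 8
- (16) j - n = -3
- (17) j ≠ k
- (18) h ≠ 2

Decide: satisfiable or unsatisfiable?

Satisfiable

Take m = 6, n = 8, k = 3, j = 5, h = 5. Then constraint 3: k + j = 8; constraint 6: m + n = 14; constraint 9: h - j = 0, and every other listed constraint is also met.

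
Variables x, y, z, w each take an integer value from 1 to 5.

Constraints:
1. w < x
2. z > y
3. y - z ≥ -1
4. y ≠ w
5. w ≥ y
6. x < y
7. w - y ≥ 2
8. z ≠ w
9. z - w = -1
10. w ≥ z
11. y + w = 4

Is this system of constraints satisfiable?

Unsatisfiable

Constraints 1, 2, 6, and 10 give x < y, y < z, z ≤ w, w < x. Chaining: x < y < z ≤ w < x, which forces x < x — impossible.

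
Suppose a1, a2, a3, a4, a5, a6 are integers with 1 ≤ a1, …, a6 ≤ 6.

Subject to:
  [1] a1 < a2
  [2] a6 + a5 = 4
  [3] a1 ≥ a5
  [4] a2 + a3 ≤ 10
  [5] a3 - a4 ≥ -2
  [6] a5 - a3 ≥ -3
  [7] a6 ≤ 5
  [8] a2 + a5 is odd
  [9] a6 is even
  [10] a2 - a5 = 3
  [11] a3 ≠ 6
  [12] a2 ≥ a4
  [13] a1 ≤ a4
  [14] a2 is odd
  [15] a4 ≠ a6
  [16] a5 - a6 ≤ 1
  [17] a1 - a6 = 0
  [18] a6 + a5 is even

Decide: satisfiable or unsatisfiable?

Satisfiable

Take a1 = 2, a2 = 5, a3 = 5, a4 = 5, a5 = 2, a6 = 2. Then constraint 2: a6 + a5 = 4; constraint 4: a2 + a3 = 10; constraint 5: a3 - a4 = 0, and every other listed constraint is also met.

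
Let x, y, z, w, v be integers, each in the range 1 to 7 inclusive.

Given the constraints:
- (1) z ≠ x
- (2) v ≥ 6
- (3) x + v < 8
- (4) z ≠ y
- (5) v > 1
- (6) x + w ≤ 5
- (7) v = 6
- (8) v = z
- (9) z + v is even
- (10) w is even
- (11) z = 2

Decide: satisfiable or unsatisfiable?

Unsatisfiable

Constraint 7 fixes v = 6 and constraint 11 fixes z = 2, but constraint 8 requires v = z. Since 6 ≠ 2, contradiction.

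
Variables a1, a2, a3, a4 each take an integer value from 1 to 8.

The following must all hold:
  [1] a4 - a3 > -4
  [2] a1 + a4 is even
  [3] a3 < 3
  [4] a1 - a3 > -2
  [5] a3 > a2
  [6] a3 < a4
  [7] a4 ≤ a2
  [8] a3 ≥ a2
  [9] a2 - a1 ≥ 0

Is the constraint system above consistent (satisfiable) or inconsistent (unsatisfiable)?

Constraints 5, 6, and 7 give a4 ≤ a2, a2 < a3, a3 < a4. Chaining: a4 ≤ a2 < a3 < a4, which forces a4 < a4 — impossible.

Unsatisfiable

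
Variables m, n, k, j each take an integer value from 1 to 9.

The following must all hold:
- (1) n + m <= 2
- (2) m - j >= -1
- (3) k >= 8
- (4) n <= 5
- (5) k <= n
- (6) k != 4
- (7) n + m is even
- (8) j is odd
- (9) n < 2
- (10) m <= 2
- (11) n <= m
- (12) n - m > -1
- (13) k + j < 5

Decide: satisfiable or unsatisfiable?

Unsatisfiable

From constraints 3 and 5: n ≥ k and k ≥ 8, so n ≥ 8. From constraints 10 and 11: n ≤ m and m ≤ 2, so n ≤ 2. But 2 < 8, so no value of n works.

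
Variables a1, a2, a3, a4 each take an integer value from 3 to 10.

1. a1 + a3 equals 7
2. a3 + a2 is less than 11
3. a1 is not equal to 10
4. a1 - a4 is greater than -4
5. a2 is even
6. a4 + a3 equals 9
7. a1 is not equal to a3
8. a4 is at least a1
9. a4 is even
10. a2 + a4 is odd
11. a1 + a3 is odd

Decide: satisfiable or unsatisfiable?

Constraint 5 makes a2 even and constraint 9 makes a4 even, so a2 + a4 must be even. Constraint 10 says a2 + a4 is odd — contradiction.

Unsatisfiable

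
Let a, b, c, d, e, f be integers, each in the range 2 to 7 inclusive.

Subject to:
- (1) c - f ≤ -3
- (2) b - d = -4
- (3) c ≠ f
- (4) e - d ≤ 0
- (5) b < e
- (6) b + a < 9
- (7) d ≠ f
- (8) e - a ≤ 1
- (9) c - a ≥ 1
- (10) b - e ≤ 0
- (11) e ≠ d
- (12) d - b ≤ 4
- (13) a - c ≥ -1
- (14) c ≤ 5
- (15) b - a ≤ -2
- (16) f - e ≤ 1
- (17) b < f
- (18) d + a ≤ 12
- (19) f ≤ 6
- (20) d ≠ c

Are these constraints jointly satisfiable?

Constraints 1, 4, 9, 12, 15, and 16 give b − d ≥ -4, d − e ≥ 0, e − f ≥ -1, f − c ≥ 3, c − a ≥ 1, a − b ≥ 2.
Adding all 6 inequalities: the left sides telescope to 0, and the right sides sum to (-4) + 0 + (-1) + 3 + 1 + 2 = 1. So 0 ≥ 1, which is false.

Unsatisfiable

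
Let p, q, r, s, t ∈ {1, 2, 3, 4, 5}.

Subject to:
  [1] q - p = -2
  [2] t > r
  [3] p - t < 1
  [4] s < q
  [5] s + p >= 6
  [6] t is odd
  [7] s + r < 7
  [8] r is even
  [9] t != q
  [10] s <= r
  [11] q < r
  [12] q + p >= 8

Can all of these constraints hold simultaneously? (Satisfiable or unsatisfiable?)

Satisfiable

One satisfying assignment is p = 5, q = 3, r = 4, s = 1, t = 5.
For the less obvious constraints — constraint 1: q - p = -2; constraint 3: p - t = 0; constraint 5: s + p = 6 — and the others hold by inspection.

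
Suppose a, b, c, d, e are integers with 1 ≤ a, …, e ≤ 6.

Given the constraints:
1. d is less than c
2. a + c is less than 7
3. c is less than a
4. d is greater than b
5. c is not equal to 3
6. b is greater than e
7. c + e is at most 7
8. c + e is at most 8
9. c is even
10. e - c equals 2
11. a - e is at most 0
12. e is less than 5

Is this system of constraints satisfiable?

Constraints 1, 3, 4, 6, and 11 give c < a, a ≤ e, e < b, b < d, d < c. Chaining: c < a ≤ e < b < d < c, which forces c < c — impossible.

Unsatisfiable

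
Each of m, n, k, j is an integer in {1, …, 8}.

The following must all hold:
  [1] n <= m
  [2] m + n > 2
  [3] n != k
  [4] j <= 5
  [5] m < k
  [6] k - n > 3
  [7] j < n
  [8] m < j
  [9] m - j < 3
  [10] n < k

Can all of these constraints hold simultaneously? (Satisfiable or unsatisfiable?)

Constraints 1, 7, and 8 give m < j, j < n, n ≤ m. Chaining: m < j < n ≤ m, which forces m < m — impossible.

Unsatisfiable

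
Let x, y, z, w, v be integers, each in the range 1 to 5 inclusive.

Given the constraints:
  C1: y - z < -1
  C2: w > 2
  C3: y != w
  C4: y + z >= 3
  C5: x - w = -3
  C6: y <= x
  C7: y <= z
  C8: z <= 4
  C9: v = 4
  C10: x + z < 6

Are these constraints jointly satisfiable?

Setting (x, y, z, w, v) = (1, 1, 4, 4, 4) satisfies everything: constraint 1: y - z = -3; constraint 4: y + z = 5; constraint 5: x - w = -3, and the others follow.

Satisfiable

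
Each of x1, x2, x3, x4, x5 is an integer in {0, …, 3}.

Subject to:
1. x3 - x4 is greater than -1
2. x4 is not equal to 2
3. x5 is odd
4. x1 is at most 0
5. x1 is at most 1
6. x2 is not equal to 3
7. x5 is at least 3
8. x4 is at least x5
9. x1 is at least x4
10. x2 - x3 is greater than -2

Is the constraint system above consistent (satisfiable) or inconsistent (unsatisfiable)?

From constraints 7 and 8: x4 ≥ x5 and x5 ≥ 3, so x4 ≥ 3. From constraints 4 and 9: x4 ≤ x1 and x1 ≤ 0, so x4 ≤ 0. But 0 < 3, so no value of x4 works.

Unsatisfiable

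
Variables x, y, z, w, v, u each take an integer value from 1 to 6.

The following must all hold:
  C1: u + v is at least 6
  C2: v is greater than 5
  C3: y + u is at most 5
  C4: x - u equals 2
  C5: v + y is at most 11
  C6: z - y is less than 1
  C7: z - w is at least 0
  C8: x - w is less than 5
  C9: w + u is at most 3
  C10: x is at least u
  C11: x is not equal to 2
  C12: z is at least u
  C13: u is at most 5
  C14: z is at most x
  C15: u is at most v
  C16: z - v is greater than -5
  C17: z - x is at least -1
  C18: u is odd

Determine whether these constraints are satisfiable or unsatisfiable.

Satisfiable

Try x = 3, y = 3, z = 3, w = 1, v = 6, u = 1.
Check constraint 1: u + v = 7; constraint 3: y + u = 4. The remaining constraints are straightforward to verify.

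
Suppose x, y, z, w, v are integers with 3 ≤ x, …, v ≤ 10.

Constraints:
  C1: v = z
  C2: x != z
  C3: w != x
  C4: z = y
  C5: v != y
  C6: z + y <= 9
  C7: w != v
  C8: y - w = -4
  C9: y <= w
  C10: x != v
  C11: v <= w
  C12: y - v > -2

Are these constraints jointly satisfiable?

Unsatisfiable

From constraints 1 and 4, v = z = y, so v = y. But constraint 5 says v ≠ y. Contradiction.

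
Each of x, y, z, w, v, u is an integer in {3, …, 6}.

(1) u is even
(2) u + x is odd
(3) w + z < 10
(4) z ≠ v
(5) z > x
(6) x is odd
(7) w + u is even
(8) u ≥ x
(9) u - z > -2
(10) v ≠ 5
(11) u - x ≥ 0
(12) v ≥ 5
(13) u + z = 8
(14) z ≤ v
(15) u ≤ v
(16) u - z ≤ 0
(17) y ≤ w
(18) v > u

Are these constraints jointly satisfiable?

The assignment x = 3, y = 3, z = 4, w = 4, v = 6, u = 4 works:
  constraint 3 holds since w + z = 8.
  constraint 9 holds since u - z = 0.
The rest check out directly.

Satisfiable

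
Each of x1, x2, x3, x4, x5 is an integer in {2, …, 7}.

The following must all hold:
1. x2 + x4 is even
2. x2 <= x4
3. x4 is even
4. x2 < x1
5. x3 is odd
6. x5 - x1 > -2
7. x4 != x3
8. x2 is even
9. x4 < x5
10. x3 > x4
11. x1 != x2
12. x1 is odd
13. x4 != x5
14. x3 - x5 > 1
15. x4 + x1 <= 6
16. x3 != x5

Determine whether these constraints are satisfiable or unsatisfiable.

Satisfiable

The assignment x1 = 3, x2 = 2, x3 = 5, x4 = 2, x5 = 3 works:
  constraint 6 holds since x5 - x1 = 0.
  constraint 14 holds since x3 - x5 = 2.
  constraint 15 holds since x4 + x1 = 5.
The rest check out directly.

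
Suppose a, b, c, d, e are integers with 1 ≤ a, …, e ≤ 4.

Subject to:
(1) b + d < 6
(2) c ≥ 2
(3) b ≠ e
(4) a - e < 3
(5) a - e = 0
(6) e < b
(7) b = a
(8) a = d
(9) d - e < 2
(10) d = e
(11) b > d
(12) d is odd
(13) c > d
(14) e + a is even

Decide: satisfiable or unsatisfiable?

From constraints 7, 8, and 10, b = a = d = e, so b = e. But constraint 3 says b ≠ e. Contradiction.

Unsatisfiable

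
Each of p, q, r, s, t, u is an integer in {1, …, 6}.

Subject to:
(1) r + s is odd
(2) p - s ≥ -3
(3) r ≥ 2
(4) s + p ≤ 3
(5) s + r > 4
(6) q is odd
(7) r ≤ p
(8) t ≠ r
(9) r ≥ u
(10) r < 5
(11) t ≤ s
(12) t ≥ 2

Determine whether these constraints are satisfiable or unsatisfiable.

Unsatisfiable

From constraints 11 and 12: s ≥ t ≥ 2. From constraints 3 and 7: p ≥ r ≥ 2. Hence s + p ≥ 4. But constraint 4 requires s + p ≤ 3, and 3 < 4. Contradiction.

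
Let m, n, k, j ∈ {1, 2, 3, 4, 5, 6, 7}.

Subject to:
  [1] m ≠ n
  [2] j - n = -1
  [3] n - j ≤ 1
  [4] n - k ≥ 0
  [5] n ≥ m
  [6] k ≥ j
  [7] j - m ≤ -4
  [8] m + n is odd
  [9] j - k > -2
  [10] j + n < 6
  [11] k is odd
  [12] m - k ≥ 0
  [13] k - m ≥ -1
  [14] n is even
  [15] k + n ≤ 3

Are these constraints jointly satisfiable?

Constraints 3, 4, 7, and 13 give k − m ≥ -1, m − j ≥ 4, j − n ≥ -1, n − k ≥ 0.
Adding all 4 inequalities: the left sides telescope to 0, and the right sides sum to (-1) + 4 + (-1) + 0 = 2. So 0 ≥ 2, which is false.

Unsatisfiable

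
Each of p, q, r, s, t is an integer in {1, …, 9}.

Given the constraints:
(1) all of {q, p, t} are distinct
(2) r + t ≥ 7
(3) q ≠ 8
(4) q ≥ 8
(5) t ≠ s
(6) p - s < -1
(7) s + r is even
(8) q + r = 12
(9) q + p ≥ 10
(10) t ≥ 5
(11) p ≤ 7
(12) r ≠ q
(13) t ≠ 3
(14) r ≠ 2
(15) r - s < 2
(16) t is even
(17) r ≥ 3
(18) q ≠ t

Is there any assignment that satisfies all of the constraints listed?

Satisfiable

Take p = 1, q = 9, r = 3, s = 3, t = 6. Then constraint 2: r + t = 9; constraint 6: p - s = -2, and every other listed constraint is also met.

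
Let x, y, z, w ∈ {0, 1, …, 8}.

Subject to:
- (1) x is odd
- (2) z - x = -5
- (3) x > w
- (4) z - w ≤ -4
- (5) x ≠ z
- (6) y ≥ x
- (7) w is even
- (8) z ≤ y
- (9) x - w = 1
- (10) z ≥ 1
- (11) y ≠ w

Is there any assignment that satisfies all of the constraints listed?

Take x = 7, y = 8, z = 2, w = 6. Then constraint 2: z - x = -5; constraint 4: z - w = -4; constraint 9: x - w = 1, and every other listed constraint is also met.

Satisfiable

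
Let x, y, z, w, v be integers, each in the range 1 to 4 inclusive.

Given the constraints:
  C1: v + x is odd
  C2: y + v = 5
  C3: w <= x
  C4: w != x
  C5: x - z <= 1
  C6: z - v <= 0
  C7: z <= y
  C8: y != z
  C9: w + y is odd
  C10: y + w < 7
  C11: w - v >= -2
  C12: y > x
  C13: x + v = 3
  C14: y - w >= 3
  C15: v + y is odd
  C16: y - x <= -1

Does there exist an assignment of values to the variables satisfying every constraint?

Unsatisfiable

Constraints 5, 6, 11, 14, and 16 give w − v ≥ -2, v − z ≥ 0, z − x ≥ -1, x − y ≥ 1, y − w ≥ 3.
Adding all 5 inequalities: the left sides telescope to 0, and the right sides sum to (-2) + 0 + (-1) + 1 + 3 = 1. So 0 ≥ 1, which is false.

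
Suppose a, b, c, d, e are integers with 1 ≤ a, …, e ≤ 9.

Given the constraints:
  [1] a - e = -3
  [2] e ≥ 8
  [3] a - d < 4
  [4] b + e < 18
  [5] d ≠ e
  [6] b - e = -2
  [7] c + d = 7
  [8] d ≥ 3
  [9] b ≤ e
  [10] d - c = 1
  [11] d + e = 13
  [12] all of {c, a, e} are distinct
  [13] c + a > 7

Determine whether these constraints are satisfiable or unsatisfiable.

One satisfying assignment is a = 6, b = 7, c = 3, d = 4, e = 9.
For the less obvious constraints — constraint 1: a - e = -3; constraint 3: a - d = 2; constraint 4: b + e = 16 — and the others hold by inspection.

Satisfiable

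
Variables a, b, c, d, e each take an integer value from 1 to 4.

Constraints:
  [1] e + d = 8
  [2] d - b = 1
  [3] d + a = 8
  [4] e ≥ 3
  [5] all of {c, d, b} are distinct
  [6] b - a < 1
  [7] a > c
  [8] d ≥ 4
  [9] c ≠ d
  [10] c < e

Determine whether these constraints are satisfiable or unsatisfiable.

Satisfiable

One satisfying assignment is a = 4, b = 3, c = 2, d = 4, e = 4.
For the less obvious constraints — constraint 1: e + d = 8; constraint 2: d - b = 1; constraint 3: d + a = 8 — and the others hold by inspection.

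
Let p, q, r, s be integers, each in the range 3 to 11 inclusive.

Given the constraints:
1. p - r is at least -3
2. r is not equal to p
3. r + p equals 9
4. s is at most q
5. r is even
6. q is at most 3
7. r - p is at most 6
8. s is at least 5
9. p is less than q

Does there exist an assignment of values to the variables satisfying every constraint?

From constraint 8: s ≥ 5. From constraints 4 and 6: s ≤ q and q ≤ 3, so s ≤ 3. But 3 < 5, so no value of s works.

Unsatisfiable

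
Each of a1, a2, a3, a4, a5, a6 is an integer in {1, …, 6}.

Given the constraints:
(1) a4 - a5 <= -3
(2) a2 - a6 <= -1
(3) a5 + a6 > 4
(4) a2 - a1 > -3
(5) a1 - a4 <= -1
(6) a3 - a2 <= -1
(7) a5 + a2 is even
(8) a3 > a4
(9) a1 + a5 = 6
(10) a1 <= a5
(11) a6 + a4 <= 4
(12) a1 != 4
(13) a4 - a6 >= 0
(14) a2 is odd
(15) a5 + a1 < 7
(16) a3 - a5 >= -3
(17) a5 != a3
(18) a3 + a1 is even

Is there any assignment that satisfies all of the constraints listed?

Unsatisfiable

Constraints 1, 2, 6, 13, and 16 give a2 − a3 ≥ 1, a3 − a5 ≥ -3, a5 − a4 ≥ 3, a4 − a6 ≥ 0, a6 − a2 ≥ 1.
Adding all 5 inequalities: the left sides telescope to 0, and the right sides sum to 1 + (-3) + 3 + 0 + 1 = 2. So 0 ≥ 2, which is false.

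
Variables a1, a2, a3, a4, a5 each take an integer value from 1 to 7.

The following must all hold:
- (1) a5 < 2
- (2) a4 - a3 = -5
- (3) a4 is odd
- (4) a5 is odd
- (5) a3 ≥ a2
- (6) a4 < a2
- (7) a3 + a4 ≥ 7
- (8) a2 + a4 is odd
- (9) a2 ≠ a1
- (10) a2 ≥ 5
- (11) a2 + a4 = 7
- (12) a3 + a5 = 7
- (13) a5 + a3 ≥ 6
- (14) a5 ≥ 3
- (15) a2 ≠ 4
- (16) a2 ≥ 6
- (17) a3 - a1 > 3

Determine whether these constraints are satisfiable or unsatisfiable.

From constraints 5 and 16: a3 ≥ a2 ≥ 6. From constraint 14: a5 ≥ 3. Hence a3 + a5 ≥ 9. But constraint 12 requires a3 + a5 = 7, and 7 < 9. Contradiction.

Unsatisfiable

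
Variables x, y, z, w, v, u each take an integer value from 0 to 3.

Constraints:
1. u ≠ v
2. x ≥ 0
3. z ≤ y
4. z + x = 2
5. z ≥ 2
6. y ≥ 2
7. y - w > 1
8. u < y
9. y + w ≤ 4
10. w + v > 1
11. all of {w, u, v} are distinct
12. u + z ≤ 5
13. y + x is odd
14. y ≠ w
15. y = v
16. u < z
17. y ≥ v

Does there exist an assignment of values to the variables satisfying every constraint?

Setting (x, y, z, w, v, u) = (0, 3, 2, 1, 3, 0) satisfies everything: constraint 4: z + x = 2; constraint 7: y - w = 2, and the others follow.

Satisfiable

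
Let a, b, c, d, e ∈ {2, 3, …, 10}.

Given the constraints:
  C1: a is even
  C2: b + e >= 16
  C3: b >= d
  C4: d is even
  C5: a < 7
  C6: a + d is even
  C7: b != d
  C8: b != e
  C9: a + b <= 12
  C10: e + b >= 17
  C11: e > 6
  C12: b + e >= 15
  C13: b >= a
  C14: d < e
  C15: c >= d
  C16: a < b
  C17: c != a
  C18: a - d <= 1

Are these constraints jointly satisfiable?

Satisfiable

Setting (a, b, c, d, e) = (2, 9, 9, 2, 8) satisfies everything: constraint 2: b + e = 17; constraint 9: a + b = 11, and the others follow.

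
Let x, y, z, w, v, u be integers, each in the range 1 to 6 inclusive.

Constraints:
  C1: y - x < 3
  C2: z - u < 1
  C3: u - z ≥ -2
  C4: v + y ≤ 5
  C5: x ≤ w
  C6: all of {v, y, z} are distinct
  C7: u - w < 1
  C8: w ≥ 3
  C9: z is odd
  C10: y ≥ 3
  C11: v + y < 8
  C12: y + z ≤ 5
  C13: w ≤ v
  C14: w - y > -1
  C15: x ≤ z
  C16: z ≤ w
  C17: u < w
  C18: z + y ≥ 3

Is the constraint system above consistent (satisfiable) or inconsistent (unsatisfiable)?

Unsatisfiable

From constraints 8 and 13: v ≥ w ≥ 3. From constraint 10: y ≥ 3. Hence v + y ≥ 6. But constraint 4 requires v + y ≤ 5, and 5 < 6. Contradiction.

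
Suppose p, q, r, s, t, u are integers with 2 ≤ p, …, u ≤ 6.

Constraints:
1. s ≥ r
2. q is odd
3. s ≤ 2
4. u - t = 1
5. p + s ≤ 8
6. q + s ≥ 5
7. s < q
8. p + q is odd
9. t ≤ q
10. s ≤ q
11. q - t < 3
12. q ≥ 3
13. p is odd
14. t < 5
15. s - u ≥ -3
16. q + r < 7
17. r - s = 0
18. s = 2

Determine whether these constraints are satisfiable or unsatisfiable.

Constraint 13 makes p odd and constraint 2 makes q odd, so p + q must be even. Constraint 8 says p + q is odd — contradiction.

Unsatisfiable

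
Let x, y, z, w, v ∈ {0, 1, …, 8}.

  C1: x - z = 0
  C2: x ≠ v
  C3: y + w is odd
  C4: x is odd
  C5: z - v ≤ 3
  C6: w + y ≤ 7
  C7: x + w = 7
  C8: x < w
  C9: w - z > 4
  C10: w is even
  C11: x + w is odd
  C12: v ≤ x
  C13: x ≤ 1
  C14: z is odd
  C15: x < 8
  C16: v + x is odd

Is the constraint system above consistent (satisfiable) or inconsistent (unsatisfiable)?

Satisfiable

The assignment x = 1, y = 1, z = 1, w = 6, v = 0 works:
  constraint 1 holds since x - z = 0.
  constraint 5 holds since z - v = 1.
The rest check out directly.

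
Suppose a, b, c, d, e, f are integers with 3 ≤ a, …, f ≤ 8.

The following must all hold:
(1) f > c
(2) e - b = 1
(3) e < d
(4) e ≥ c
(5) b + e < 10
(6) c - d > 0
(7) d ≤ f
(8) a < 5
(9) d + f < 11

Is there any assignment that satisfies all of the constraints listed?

Unsatisfiable

Constraints 3, 4, and 6 give d < c, c ≤ e, e < d. Chaining: d < c ≤ e < d, which forces d < d — impossible.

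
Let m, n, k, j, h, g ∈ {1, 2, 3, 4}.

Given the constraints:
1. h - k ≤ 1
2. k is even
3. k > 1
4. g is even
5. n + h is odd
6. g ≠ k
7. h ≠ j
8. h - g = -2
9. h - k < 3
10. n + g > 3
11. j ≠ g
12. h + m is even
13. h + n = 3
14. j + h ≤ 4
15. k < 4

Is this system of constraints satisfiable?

Satisfiable

The assignment m = 4, n = 1, k = 2, j = 1, h = 2, g = 4 works:
  constraint 1 holds since h - k = 0.
  constraint 8 holds since h - g = -2.
The rest check out directly.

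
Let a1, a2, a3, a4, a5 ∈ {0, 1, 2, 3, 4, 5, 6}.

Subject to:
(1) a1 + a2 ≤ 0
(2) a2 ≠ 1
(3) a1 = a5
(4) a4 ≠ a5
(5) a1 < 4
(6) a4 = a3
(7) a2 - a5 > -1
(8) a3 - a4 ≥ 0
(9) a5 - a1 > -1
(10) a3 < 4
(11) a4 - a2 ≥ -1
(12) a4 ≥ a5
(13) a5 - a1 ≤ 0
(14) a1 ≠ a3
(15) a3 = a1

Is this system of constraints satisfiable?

From constraints 3, 6, and 15, a4 = a3 = a1 = a5, so a4 = a5. But constraint 4 says a4 ≠ a5. Contradiction.

Unsatisfiable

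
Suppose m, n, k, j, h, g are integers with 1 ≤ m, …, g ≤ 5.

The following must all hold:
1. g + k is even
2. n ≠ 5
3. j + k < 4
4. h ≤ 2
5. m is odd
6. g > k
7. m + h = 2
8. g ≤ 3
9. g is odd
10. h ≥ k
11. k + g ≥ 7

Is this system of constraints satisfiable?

Unsatisfiable

From constraints 4 and 10: k ≤ h ≤ 2. From constraint 8: g ≤ 3. Hence k + g ≤ 5. But constraint 11 requires k + g ≥ 7, and 7 > 5. Contradiction.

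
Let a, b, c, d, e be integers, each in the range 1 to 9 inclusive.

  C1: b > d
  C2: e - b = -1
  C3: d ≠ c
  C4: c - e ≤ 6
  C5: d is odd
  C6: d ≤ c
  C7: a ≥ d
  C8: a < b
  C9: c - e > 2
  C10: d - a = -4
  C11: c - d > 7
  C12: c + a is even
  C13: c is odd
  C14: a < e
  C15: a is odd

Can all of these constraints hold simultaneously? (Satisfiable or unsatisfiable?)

Try a = 5, b = 7, c = 9, d = 1, e = 6.
Check constraint 2: e - b = -1; constraint 4: c - e = 3; constraint 9: c - e = 3. The remaining constraints are straightforward to verify.

Satisfiable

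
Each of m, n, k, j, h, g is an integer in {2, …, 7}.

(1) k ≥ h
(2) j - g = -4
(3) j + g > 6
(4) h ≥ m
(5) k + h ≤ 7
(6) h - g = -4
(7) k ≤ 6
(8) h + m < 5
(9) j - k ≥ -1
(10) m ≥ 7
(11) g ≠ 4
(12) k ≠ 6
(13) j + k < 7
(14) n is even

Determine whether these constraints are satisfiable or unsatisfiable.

From constraints 4 and 10: h ≥ m and m ≥ 7, so h ≥ 7. From constraints 1 and 7: h ≤ k and k ≤ 6, so h ≤ 6. But 6 < 7, so no value of h works.

Unsatisfiable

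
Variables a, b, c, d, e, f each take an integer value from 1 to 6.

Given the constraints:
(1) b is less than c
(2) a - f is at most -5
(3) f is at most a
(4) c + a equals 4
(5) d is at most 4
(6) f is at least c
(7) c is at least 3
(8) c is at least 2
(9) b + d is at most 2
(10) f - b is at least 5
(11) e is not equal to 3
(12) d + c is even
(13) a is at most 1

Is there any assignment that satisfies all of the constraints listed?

From constraints 6 and 7: f ≥ c and c ≥ 3, so f ≥ 3. From constraints 3 and 13: f ≤ a and a ≤ 1, so f ≤ 1. But 1 < 3, so no value of f works.

Unsatisfiable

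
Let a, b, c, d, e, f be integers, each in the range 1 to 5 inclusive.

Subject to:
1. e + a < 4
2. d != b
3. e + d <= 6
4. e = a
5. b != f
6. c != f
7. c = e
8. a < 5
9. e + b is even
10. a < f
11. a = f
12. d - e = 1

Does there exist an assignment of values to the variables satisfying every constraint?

Unsatisfiable

From constraints 4, 7, and 11, c = e = a = f, so c = f. But constraint 6 says c ≠ f. Contradiction.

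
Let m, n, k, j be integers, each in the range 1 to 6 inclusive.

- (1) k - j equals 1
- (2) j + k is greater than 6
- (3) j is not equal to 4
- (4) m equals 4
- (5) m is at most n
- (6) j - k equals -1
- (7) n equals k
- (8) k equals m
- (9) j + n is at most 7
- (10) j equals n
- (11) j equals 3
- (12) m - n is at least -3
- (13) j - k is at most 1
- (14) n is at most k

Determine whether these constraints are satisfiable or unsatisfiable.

Unsatisfiable

Constraint 11 fixes j = 3 and constraint 4 fixes m = 4. Constraints 7, 8, and 10 give j = n = k = m, so j = m. But 3 ≠ 4 — contradiction.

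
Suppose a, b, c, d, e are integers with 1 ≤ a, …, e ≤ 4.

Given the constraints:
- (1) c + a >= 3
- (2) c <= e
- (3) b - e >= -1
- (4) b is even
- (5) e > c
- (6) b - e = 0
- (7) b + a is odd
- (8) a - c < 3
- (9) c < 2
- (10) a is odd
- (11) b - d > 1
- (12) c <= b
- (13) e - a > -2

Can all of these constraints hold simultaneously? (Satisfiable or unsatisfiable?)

Take a = 3, b = 4, c = 1, d = 2, e = 4. Then constraint 1: c + a = 4; constraint 3: b - e = 0, and every other listed constraint is also met.

Satisfiable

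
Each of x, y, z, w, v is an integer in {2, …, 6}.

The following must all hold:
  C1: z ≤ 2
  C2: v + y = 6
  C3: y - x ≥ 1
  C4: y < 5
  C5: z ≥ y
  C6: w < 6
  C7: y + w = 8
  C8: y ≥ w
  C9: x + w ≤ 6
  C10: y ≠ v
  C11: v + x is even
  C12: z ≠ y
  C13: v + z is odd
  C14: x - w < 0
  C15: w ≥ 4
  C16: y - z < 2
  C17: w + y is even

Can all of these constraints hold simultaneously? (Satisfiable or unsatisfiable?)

Unsatisfiable

From constraints 8 and 15: y ≥ w and w ≥ 4, so y ≥ 4. From constraints 1 and 5: y ≤ z and z ≤ 2, so y ≤ 2. But 2 < 4, so no value of y works.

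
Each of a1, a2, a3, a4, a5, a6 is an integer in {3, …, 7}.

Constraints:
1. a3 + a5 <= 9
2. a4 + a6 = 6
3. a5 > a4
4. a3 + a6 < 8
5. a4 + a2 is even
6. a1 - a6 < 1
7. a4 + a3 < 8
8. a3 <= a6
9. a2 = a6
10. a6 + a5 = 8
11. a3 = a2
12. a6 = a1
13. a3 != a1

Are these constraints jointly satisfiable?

From constraints 9, 11, and 12, a3 = a2 = a6 = a1, so a3 = a1. But constraint 13 says a3 ≠ a1. Contradiction.

Unsatisfiable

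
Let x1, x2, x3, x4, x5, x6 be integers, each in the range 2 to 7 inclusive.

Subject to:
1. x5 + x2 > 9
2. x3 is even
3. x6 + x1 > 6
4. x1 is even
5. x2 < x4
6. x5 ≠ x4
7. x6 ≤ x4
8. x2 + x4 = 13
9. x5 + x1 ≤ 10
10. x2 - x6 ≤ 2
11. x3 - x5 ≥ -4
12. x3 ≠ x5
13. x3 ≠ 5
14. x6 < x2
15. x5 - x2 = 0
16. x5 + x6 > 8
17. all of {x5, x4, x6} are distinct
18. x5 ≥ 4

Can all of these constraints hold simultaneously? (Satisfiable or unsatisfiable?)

The assignment x1 = 4, x2 = 6, x3 = 4, x4 = 7, x5 = 6, x6 = 4 works:
  constraint 1 holds since x5 + x2 = 12.
  constraint 3 holds since x6 + x1 = 8.
  constraint 8 holds since x2 + x4 = 13.
The rest check out directly.

Satisfiable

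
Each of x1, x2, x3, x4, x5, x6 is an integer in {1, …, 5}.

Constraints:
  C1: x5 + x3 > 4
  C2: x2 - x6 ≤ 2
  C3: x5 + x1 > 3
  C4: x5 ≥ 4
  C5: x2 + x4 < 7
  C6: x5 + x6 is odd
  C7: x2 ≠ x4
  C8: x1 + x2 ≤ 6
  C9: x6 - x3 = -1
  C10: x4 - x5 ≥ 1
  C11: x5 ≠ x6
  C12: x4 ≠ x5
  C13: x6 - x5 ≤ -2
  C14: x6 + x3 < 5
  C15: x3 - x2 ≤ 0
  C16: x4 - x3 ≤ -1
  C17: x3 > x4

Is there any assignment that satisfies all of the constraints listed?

Constraints 2, 10, 13, 15, and 16 give x3 − x4 ≥ 1, x4 − x5 ≥ 1, x5 − x6 ≥ 2, x6 − x2 ≥ -2, x2 − x3 ≥ 0.
Adding all 5 inequalities: the left sides telescope to 0, and the right sides sum to 1 + 1 + 2 + (-2) + 0 = 2. So 0 ≥ 2, which is false.

Unsatisfiable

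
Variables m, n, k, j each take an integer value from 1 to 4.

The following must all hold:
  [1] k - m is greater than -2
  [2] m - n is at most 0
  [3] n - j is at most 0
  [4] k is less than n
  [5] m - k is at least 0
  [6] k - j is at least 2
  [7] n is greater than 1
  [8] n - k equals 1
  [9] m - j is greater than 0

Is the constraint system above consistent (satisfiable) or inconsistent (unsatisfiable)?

Unsatisfiable

Constraints 2, 3, 5, and 6 give k − j ≥ 2, j − n ≥ 0, n − m ≥ 0, m − k ≥ 0.
Adding all 4 inequalities: the left sides telescope to 0, and the right sides sum to 2 + 0 + 0 + 0 = 2. So 0 ≥ 2, which is false.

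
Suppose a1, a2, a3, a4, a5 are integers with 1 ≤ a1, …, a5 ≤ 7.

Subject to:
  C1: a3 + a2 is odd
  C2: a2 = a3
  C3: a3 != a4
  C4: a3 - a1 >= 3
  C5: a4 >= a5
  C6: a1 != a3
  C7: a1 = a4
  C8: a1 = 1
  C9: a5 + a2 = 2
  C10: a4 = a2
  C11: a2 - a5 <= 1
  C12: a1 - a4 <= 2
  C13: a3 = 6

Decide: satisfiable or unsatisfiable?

Constraint 8 fixes a1 = 1 and constraint 13 fixes a3 = 6. Constraints 2, 7, and 10 give a1 = a4 = a2 = a3, so a1 = a3. But 1 ≠ 6 — contradiction.

Unsatisfiable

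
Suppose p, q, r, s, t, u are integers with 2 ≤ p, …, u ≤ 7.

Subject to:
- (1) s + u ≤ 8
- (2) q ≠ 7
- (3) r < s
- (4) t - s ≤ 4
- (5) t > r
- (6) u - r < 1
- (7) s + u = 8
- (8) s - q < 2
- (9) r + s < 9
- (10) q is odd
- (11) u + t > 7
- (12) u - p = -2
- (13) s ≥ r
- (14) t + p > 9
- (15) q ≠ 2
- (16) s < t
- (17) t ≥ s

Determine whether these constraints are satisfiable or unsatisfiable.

Satisfiable

Take p = 5, q = 5, r = 3, s = 5, t = 7, u = 3. Then constraint 1: s + u = 8; constraint 4: t - s = 2, and every other listed constraint is also met.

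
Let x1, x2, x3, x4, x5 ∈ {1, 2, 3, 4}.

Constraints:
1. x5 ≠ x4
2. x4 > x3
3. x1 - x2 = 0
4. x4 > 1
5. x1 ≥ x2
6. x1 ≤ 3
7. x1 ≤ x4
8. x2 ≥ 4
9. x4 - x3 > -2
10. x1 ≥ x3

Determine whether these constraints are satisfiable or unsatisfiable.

From constraint 8: x2 ≥ 4. From constraints 5 and 6: x2 ≤ x1 and x1 ≤ 3, so x2 ≤ 3. But 3 < 4, so no value of x2 works.

Unsatisfiable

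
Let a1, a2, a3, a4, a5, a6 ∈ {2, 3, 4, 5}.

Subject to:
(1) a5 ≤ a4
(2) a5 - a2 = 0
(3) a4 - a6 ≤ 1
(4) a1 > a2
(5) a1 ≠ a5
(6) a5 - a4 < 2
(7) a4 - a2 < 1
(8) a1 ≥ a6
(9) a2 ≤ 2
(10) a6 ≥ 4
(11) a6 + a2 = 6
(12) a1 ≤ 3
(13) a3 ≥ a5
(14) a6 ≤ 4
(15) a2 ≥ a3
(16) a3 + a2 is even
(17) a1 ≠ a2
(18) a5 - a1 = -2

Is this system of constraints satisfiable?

From constraints 8 and 10: a1 ≥ a6 and a6 ≥ 4, so a1 ≥ 4. From constraint 12: a1 ≤ 3. But 3 < 4, so no value of a1 works.

Unsatisfiable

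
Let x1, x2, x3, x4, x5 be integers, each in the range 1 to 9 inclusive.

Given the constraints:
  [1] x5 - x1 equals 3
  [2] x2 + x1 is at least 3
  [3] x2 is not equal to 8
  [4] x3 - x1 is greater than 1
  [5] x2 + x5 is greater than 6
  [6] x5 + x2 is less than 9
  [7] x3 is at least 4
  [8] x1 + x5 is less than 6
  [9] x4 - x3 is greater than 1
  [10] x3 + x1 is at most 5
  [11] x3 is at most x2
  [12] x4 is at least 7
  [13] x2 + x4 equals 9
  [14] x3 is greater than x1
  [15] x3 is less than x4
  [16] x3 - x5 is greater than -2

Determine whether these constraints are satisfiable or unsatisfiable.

From constraints 7 and 11: x2 ≥ x3 ≥ 4. From constraint 12: x4 ≥ 7. Hence x2 + x4 ≥ 11. But constraint 13 requires x2 + x4 = 9, and 9 < 11. Contradiction.

Unsatisfiable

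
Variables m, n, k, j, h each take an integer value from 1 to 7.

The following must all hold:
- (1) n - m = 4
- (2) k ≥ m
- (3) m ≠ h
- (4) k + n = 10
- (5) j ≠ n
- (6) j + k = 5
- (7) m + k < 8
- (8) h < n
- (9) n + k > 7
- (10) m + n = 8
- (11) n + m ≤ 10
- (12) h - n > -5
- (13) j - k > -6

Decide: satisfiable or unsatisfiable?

Satisfiable

Setting (m, n, k, j, h) = (2, 6, 4, 1, 4) satisfies everything: constraint 1: n - m = 4; constraint 4: k + n = 10; constraint 6: j + k = 5, and the others follow.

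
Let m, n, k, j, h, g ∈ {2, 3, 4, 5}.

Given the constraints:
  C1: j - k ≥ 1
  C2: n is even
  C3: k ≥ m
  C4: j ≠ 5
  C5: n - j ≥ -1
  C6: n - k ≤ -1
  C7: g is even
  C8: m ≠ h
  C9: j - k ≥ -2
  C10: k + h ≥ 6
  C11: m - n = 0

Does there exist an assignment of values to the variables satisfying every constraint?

Unsatisfiable

Constraints 1, 5, and 6 give n − j ≥ -1, j − k ≥ 1, k − n ≥ 1.
Adding all 3 inequalities: the left sides telescope to 0, and the right sides sum to (-1) + 1 + 1 = 1. So 0 ≥ 1, which is false.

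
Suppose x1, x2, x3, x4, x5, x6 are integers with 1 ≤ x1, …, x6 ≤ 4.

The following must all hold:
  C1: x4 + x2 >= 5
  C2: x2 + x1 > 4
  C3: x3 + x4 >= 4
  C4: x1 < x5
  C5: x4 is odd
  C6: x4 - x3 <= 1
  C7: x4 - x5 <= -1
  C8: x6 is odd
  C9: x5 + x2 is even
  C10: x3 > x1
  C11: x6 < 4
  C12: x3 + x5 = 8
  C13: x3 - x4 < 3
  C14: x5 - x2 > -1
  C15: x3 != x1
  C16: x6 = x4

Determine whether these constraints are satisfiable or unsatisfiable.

Try x1 = 3, x2 = 2, x3 = 4, x4 = 3, x5 = 4, x6 = 3.
Check constraint 1: x4 + x2 = 5; constraint 2: x2 + x1 = 5. The remaining constraints are straightforward to verify.

Satisfiable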